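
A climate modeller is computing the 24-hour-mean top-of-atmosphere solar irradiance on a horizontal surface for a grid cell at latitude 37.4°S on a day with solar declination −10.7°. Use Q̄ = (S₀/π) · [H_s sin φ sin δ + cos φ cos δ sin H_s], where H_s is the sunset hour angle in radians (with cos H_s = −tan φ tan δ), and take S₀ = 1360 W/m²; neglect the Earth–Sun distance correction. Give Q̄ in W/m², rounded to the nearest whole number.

418 W/m²

−tan φ tan δ = −(-0.7646)(-0.1890) = -0.1445; H_s = arccos(-0.1445) = 98.31°. In radians, H_s = 1.7158.
H_s sin φ sin δ = 1.7158 × -0.6074 × -0.1857 = 0.1935.
cos φ cos δ sin H_s = 0.7944 × 0.9826 × 0.9895 = 0.7724.
Q̄ = (1360/π) × (0.1935 + 0.7724) = 432.90 × 0.9659 = 418.14 W/m².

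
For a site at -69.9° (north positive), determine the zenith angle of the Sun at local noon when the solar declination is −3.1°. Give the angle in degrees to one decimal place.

At local solar noon the hour angle is zero, so the zenith angle is |φ − δ| = |-69.9° − (-3.1°)| = 66.8°.

66.8°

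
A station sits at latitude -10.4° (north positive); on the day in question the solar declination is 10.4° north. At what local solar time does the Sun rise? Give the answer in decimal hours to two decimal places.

−tan φ tan δ = −(-0.1835)(0.1835) = 0.0337; H_s = arccos(0.0337) = 88.07°.
Sunrise is at 12 − H_s/15 = 12 − 5.871 = 6.129 h local solar time.

6.13 h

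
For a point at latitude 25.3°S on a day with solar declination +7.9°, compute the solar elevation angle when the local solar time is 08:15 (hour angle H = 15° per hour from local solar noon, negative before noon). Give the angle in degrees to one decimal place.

26.0°

Hour angle H = 15° × (8.25 − 12) = -56.25°.
cos θ_z = sin(-25.3°) sin(7.9°) + cos(-25.3°) cos(7.9°) cos(-56.25°) = -0.0587 + 0.4975 = 0.4388.
θ_z = arccos(0.4388) = 63.97°, so the elevation is 90° − 63.97° = 26.03°.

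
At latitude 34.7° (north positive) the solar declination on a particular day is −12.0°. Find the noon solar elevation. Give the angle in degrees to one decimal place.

43.3°

At local solar noon the hour angle is zero, so the elevation is 90° − |φ − δ| = 90° − |34.7° − (-12.0°)| = 90° − 46.7° = 43.3°.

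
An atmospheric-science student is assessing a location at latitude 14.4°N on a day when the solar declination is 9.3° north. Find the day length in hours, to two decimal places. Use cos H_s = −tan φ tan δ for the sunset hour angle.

The sunset hour angle satisfies cos H_s = −tan φ tan δ = -0.0420, giving H_s = 92.41°.
Day length = 2 H_s / 15° h⁻¹ = 184.82° / 15 = 12.321 h.

12.32 hours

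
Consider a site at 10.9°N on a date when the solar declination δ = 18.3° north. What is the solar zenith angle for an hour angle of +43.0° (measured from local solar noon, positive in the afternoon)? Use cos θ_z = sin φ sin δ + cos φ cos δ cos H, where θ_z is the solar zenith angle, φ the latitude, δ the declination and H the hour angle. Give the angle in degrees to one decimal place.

cos θ_z = sin φ sin δ + cos φ cos δ cos H = (0.1891)(0.3140) + (0.9820)(0.9494)(0.7314) = 0.7413.
θ_z = arccos(0.7413) = 42.16°.

42.2°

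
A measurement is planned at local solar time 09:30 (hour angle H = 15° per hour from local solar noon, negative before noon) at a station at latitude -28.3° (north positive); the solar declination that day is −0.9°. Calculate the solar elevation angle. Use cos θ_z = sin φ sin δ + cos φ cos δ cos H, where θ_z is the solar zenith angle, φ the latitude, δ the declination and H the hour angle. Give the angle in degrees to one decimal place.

44.9°

Hour angle H = 15° × (9.5 − 12) = -37.50°.
cos θ_z = sin φ sin δ + cos φ cos δ cos H = (-0.4741)(-0.0157) + (0.8805)(0.9999)(0.7934) = 0.7060.
θ_z = arccos(0.7060) = 45.09°, so the elevation is 90° − 45.09° = 44.91°.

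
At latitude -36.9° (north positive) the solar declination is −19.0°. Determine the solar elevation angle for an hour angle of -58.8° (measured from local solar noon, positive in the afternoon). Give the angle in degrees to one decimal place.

36.0°

With φ = -36.9°, δ = -19.0°, H = -58.80°: sin φ sin δ = 0.1955, cos φ cos δ cos H = 0.3917, so cos θ_z = 0.5872.
θ_z = arccos(0.5872) = 54.04°, so the elevation is 90° − 54.04° = 35.96°.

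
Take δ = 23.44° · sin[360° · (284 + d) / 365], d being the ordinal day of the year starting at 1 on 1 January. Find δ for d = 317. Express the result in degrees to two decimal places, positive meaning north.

360 × (284 + 317) / 365 = 592.767°; sin(592.767°) = -0.7962.
δ = 23.44 × -0.7962 = -18.663° ≈ -18.66°.

-18.66°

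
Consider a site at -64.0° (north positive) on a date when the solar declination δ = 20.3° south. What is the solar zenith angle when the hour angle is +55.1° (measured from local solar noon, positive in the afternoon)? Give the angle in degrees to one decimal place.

cos θ_z = sin(-64.0°) sin(-20.3°) + cos(-64.0°) cos(-20.3°) cos(55.10°) = 0.3118 + 0.2352 = 0.5470.
θ_z = arccos(0.5470) = 56.84°.

56.8°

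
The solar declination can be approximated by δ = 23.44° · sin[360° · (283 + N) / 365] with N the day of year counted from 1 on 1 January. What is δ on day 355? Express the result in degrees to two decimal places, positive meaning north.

360 × (283 + 355) / 365 = 629.260°; sin(629.260°) = -0.9999.
δ = 23.44 × -0.9999 = -23.438° ≈ -23.44°.

-23.44°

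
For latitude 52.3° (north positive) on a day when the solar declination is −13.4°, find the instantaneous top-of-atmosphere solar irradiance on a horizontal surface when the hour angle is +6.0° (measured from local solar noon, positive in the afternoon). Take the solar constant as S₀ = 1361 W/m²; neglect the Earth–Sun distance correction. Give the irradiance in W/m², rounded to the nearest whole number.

cos θ_z = sin(52.3°) sin(-13.4°) + cos(52.3°) cos(-13.4°) cos(6.00°) = -0.1834 + 0.5916 = 0.4082.
Top-of-atmosphere irradiance = S₀ cos θ_z = 1361 × 0.4082 = 555.56 W/m².

556 W/m²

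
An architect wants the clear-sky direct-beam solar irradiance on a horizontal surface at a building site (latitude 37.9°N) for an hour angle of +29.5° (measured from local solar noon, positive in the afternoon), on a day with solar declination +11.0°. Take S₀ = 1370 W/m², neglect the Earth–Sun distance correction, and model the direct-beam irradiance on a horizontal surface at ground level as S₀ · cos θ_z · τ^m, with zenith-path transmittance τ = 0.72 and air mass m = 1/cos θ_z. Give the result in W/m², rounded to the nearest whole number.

716 W/m²

cos θ_z = sin(37.9°) sin(11.0°) + cos(37.9°) cos(11.0°) cos(29.50°) = 0.1172 + 0.6742 = 0.7914.
Air mass m = 1/cos θ_z = 1/0.7914 = 1.264; τ^m = 0.72^1.264 = 0.6602.
Surface direct beam = 1370 × 0.7914 × 0.6602 = 715.80 W/m².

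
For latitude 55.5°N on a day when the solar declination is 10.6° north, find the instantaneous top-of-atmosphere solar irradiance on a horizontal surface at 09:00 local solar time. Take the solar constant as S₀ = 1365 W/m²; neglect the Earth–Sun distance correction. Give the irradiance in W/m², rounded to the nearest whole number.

744 W/m²

Hour angle H = 15° × (9 − 12) = -45.00°.
cos θ_z = sin φ sin δ + cos φ cos δ cos H = (0.8241)(0.1840) + (0.5664)(0.9829)(0.7071) = 0.5453.
Top-of-atmosphere irradiance = S₀ cos θ_z = 1365 × 0.5453 = 744.33 W/m².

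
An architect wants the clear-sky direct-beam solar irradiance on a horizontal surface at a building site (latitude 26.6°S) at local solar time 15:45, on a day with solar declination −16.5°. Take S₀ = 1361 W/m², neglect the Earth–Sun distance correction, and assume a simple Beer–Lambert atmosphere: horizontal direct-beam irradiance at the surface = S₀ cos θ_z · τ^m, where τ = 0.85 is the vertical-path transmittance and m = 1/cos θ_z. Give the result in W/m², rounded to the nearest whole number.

Hour angle H = 15° × (15.75 − 12) = 56.25°.
cos θ_z = sin(-26.6°) sin(-16.5°) + cos(-26.6°) cos(-16.5°) cos(56.25°) = 0.1272 + 0.4763 = 0.6035.
Air mass m = 1/cos θ_z = 1/0.6035 = 1.657; τ^m = 0.85^1.657 = 0.7639.
Surface direct beam = 1361 × 0.6035 × 0.7639 = 627.44 W/m².

627 W/m²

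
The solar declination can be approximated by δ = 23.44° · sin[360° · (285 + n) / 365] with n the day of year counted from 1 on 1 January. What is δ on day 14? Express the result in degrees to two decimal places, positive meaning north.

360 × (285 + 14) / 365 = 294.904°; sin(294.904°) = -0.9070.
δ = 23.44 × -0.9070 = -21.260° ≈ -21.26°.

-21.26°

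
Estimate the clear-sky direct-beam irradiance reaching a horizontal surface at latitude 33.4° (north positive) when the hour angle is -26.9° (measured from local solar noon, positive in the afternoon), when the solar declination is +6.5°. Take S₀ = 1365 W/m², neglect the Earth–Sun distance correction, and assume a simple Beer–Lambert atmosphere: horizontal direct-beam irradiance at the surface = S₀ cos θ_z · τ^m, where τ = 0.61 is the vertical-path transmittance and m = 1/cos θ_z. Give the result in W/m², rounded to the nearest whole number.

With φ = 33.4°, δ = 6.5°, H = -26.90°: sin φ sin δ = 0.0623, cos φ cos δ cos H = 0.7397, so cos θ_z = 0.8020.
Air mass m = 1/cos θ_z = 1/0.8020 = 1.247; τ^m = 0.61^1.247 = 0.5399.
Surface direct beam = 1365 × 0.8020 × 0.5399 = 591.04 W/m².

591 W/m²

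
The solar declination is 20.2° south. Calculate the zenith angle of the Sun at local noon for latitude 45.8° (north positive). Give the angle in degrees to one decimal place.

At local solar noon the hour angle is zero, so the zenith angle is |φ − δ| = |45.8° − (-20.2°)| = 66.0°.

66.0°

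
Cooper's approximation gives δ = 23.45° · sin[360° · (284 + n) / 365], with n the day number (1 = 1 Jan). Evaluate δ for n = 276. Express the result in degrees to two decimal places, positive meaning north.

-5.01°

360 × (284 + 276) / 365 = 552.329°; sin(552.329°) = -0.2135.
δ = 23.45 × -0.2135 = -5.007° ≈ -5.01°.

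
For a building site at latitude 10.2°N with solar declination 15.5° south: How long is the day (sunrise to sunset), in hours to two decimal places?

11.62 hours

The sunset hour angle satisfies cos H_s = −tan φ tan δ = 0.0499, giving H_s = 87.14°.
Day length = 2 H_s / 15° h⁻¹ = 174.28° / 15 = 11.619 h.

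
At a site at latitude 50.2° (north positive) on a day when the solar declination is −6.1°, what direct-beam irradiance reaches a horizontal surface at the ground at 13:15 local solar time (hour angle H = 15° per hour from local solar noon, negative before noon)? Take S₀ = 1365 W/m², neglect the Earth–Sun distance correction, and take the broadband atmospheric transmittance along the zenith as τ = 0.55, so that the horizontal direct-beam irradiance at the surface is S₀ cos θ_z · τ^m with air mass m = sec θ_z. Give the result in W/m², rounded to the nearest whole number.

226 W/m²

Hour angle H = 15° × (13.25 − 12) = 18.75°.
cos θ_z = sin(50.2°) sin(-6.1°) + cos(50.2°) cos(-6.1°) cos(18.75°) = -0.0816 + 0.6027 = 0.5211.
Air mass m = 1/cos θ_z = 1/0.5211 = 1.919; τ^m = 0.55^1.919 = 0.3175.
Surface direct beam = 1365 × 0.5211 × 0.3175 = 225.84 W/m².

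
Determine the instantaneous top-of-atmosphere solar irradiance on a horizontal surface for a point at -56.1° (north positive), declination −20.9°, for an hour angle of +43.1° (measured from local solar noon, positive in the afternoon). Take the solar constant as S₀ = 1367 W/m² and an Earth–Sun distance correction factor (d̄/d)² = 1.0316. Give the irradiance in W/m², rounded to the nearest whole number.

cos θ_z = sin φ sin δ + cos φ cos δ cos H = (-0.8300)(-0.3567) + (0.5577)(0.9342)(0.7302) = 0.6765.
Top-of-atmosphere irradiance = S₀ (d̄/d)² cos θ_z = 1367 × 1.0316 × 0.6765 = 954.00 W/m².

954 W/m²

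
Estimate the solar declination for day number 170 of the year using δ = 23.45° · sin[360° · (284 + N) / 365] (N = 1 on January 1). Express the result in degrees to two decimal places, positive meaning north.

360 × (284 + 170) / 365 = 447.781°; sin(447.781°) = 0.9993.
δ = 23.45 × 0.9993 = 23.434° ≈ +23.43°.

+23.43°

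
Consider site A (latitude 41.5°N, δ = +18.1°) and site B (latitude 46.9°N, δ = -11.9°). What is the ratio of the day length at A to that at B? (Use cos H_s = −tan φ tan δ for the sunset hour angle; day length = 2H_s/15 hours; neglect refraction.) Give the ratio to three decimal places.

A: H_s = arccos(−tan 41.5° · tan 18.1°) = 106.81°, so 2H_s/15 = 14.2413 h.
B: H_s = arccos(−tan 46.9° · tan -11.9°) = 76.99°, so 2H_s/15 = 10.2653 h.
Ratio A/B = 14.2413 / 10.2653 = 1.3873.

1.387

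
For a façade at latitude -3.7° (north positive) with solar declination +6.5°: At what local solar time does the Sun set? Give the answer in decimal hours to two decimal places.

17.97 h

cos H_s = −tan(-3.7°) · tan(6.5°) = 0.0074, so H_s = arccos(0.0074) = 89.58°.
Sunset is at 12 + H_s/15 = 12 + 5.972 = 17.972 h local solar time.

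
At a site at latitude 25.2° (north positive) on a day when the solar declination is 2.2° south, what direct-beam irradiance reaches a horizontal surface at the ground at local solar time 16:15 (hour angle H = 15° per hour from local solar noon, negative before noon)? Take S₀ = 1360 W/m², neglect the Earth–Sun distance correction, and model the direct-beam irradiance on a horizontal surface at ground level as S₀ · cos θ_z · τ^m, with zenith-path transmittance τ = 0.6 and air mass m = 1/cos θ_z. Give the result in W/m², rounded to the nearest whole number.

138 W/m²

Hour angle H = 15° × (16.25 − 12) = 63.75°.
cos θ_z = sin φ sin δ + cos φ cos δ cos H = (0.4258)(-0.0384) + (0.9048)(0.9993)(0.4423) = 0.3836.
Air mass m = 1/cos θ_z = 1/0.3836 = 2.607; τ^m = 0.6^2.607 = 0.2640.
Surface direct beam = 1360 × 0.3836 × 0.2640 = 137.73 W/m².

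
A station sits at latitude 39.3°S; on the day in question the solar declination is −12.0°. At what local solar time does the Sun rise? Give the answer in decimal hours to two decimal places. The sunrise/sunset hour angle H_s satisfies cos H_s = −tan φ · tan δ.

−tan φ tan δ = −(-0.8185)(-0.2126) = -0.1740; H_s = arccos(-0.1740) = 100.02°.
Sunrise is at 12 − H_s/15 = 12 − 6.668 = 5.332 h local solar time.

5.33 h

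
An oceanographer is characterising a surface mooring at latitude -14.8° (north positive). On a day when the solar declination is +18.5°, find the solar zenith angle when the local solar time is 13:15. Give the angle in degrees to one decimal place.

38.1°

Hour angle H = 15° × (13.25 − 12) = 18.75°.
With φ = -14.8°, δ = 18.5°, H = 18.75°: sin φ sin δ = -0.0811, cos φ cos δ cos H = 0.8682, so cos θ_z = 0.7871.
θ_z = arccos(0.7871) = 38.08°.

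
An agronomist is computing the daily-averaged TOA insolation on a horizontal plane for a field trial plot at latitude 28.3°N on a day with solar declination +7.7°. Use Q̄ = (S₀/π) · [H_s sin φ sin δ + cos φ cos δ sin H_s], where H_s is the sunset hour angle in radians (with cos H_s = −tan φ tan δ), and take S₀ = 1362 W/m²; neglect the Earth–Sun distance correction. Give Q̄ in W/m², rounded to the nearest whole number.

423 W/m²

−tan φ tan δ = −(0.5384)(0.1352) = -0.0728; H_s = arccos(-0.0728) = 94.17°. In radians, H_s = 1.6436.
H_s sin φ sin δ = 1.6436 × 0.4741 × 0.1340 = 0.1044.
cos φ cos δ sin H_s = 0.8805 × 0.9910 × 0.9974 = 0.8703.
Q̄ = (1362/π) × (0.1044 + 0.8703) = 433.54 × 0.9747 = 422.57 W/m².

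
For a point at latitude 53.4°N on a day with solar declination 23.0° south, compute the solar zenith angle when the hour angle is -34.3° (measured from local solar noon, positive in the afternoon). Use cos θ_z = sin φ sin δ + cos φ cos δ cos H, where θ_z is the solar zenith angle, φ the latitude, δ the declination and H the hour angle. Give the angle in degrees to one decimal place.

cos θ_z = sin(53.4°) sin(-23.0°) + cos(53.4°) cos(-23.0°) cos(-34.30°) = -0.3137 + 0.4534 = 0.1397.
θ_z = arccos(0.1397) = 81.97°.

82.0°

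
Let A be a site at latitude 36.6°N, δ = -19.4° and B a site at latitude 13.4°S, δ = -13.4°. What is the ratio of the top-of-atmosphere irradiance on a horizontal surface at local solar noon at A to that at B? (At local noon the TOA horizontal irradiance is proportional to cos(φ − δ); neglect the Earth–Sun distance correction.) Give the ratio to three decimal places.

A: cos θ_z = cos(36.6° − (-19.4°)) = 0.5592.
B: cos θ_z = cos(-13.4° − (-13.4°)) = 1.0000.
Ratio A/B = 0.5592 / 1.0000 = 0.5592.

0.559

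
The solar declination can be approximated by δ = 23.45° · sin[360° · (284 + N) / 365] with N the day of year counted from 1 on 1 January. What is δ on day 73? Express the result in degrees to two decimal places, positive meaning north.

-3.22°

360 × (284 + 73) / 365 = 352.110°; sin(352.110°) = -0.1373.
δ = 23.45 × -0.1373 = -3.220° ≈ -3.22°.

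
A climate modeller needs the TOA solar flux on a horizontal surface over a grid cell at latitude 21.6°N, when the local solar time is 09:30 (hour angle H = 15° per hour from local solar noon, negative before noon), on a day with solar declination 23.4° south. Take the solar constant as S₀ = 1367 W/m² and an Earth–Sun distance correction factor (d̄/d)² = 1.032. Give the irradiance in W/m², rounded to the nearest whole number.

749 W/m²

Hour angle H = 15° × (9.5 − 12) = -37.50°.
cos θ_z = sin(21.6°) sin(-23.4°) + cos(21.6°) cos(-23.4°) cos(-37.50°) = -0.1462 + 0.6770 = 0.5308.
Top-of-atmosphere irradiance = S₀ (d̄/d)² cos θ_z = 1367 × 1.032 × 0.5308 = 748.82 W/m².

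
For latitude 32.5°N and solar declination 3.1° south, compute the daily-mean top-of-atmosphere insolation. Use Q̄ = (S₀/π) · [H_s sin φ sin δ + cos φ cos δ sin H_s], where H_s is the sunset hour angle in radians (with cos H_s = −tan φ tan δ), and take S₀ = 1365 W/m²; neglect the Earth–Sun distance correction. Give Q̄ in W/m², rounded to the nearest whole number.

346 W/m²

The sunset hour angle satisfies cos H_s = −tan φ tan δ = 0.0345, giving H_s = 88.02°. In radians, H_s = 1.5362.
H_s sin φ sin δ = 1.5362 × 0.5373 × -0.0541 = -0.0447.
cos φ cos δ sin H_s = 0.8434 × 0.9985 × 0.9994 = 0.8416.
Q̄ = (1365/π) × (-0.0447 + 0.8416) = 434.49 × 0.7969 = 346.25 W/m².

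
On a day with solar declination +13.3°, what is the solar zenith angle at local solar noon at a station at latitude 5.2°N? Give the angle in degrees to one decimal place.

8.1°

At local solar noon the hour angle is zero, so the zenith angle is |φ − δ| = |5.2° − (13.3°)| = 8.1°.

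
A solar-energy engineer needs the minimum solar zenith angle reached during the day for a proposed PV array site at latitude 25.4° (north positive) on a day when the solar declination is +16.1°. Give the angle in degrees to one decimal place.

9.3°

At local solar noon the hour angle is zero, so the zenith angle is |φ − δ| = |25.4° − (16.1°)| = 9.3°.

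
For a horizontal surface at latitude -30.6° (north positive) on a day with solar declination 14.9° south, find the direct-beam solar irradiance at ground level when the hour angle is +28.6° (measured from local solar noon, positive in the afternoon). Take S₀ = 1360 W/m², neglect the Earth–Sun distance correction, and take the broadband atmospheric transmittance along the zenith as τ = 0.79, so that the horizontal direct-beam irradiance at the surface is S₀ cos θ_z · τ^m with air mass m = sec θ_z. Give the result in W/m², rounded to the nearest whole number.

cos θ_z = sin φ sin δ + cos φ cos δ cos H = (-0.5090)(-0.2571) + (0.8607)(0.9664)(0.8780) = 0.8612.
Air mass m = 1/cos θ_z = 1/0.8612 = 1.161; τ^m = 0.79^1.161 = 0.7606.
Surface direct beam = 1360 × 0.8612 × 0.7606 = 890.84 W/m².

891 W/m²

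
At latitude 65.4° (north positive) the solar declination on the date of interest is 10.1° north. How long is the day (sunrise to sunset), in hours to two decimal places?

15.05 hours

−tan φ tan δ = −(2.1842)(0.1781) = -0.3890; H_s = arccos(-0.3890) = 112.89°.
Day length = 2 H_s / 15° h⁻¹ = 225.78° / 15 = 15.052 h.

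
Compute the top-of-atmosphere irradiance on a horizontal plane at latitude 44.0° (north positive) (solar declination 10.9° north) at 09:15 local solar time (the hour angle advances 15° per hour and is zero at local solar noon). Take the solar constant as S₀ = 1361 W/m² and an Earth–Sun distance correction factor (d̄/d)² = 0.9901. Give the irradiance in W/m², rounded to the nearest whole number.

893 W/m²

Hour angle H = 15° × (9.25 − 12) = -41.25°.
cos θ_z = sin φ sin δ + cos φ cos δ cos H = (0.6947)(0.1891) + (0.7193)(0.9820)(0.7518) = 0.6624.
Top-of-atmosphere irradiance = S₀ (d̄/d)² cos θ_z = 1361 × 0.9901 × 0.6624 = 892.60 W/m².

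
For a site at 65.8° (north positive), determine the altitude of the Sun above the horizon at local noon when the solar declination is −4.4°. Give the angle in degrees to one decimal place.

19.8°

At local solar noon the hour angle is zero, so the elevation is 90° − |φ − δ| = 90° − |65.8° − (-4.4°)| = 90° − 70.2° = 19.8°.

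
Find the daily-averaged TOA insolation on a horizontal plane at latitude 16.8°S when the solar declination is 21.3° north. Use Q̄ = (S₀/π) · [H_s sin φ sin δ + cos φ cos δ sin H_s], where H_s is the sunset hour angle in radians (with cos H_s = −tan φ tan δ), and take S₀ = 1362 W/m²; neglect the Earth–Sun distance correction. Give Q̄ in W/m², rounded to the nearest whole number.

318 W/m²

−tan φ tan δ = −(-0.3019)(0.3899) = 0.1177; H_s = arccos(0.1177) = 83.24°. In radians, H_s = 1.4528.
H_s sin φ sin δ = 1.4528 × -0.2890 × 0.3633 = -0.1525.
cos φ cos δ sin H_s = 0.9573 × 0.9317 × 0.9930 = 0.8857.
Q̄ = (1362/π) × (-0.1525 + 0.8857) = 433.54 × 0.7332 = 317.87 W/m².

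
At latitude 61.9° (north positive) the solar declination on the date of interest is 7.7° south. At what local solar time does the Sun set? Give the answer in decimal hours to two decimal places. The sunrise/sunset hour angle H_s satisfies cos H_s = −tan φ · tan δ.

−tan φ tan δ = −(1.8728)(-0.1352) = 0.2532; H_s = arccos(0.2532) = 75.33°.
Sunset is at 12 + H_s/15 = 12 + 5.022 = 17.022 h local solar time.

17.02 h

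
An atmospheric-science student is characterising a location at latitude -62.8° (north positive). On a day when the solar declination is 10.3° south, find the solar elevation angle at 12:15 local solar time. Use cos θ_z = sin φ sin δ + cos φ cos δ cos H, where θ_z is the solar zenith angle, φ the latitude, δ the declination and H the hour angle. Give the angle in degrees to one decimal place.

37.4°

Hour angle H = 15° × (12.25 − 12) = 3.75°.
cos θ_z = sin φ sin δ + cos φ cos δ cos H = (-0.8894)(-0.1788) + (0.4571)(0.9839)(0.9979) = 0.6078.
θ_z = arccos(0.6078) = 52.57°, so the elevation is 90° − 52.57° = 37.43°.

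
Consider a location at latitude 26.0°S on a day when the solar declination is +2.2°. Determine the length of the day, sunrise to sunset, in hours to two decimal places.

11.86 hours

The sunset hour angle satisfies cos H_s = −tan φ tan δ = 0.0187, giving H_s = 88.93°.
Day length = 2 H_s / 15° h⁻¹ = 177.86° / 15 = 11.857 h.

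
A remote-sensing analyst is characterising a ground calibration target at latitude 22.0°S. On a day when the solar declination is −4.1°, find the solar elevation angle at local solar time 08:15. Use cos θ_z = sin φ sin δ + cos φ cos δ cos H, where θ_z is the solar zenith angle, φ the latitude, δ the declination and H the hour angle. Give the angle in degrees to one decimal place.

32.7°

Hour angle H = 15° × (8.25 − 12) = -56.25°.
cos θ_z = sin φ sin δ + cos φ cos δ cos H = (-0.3746)(-0.0715) + (0.9272)(0.9974)(0.5556) = 0.5406.
θ_z = arccos(0.5406) = 57.28°, so the elevation is 90° − 57.28° = 32.72°.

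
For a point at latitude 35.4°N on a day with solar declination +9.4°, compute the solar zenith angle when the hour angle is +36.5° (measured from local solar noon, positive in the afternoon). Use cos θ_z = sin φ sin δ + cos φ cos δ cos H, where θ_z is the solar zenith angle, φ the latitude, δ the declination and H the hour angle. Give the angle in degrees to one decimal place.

With φ = 35.4°, δ = 9.4°, H = 36.50°: sin φ sin δ = 0.0946, cos φ cos δ cos H = 0.6464, so cos θ_z = 0.7410.
θ_z = arccos(0.7410) = 42.18°.

42.2°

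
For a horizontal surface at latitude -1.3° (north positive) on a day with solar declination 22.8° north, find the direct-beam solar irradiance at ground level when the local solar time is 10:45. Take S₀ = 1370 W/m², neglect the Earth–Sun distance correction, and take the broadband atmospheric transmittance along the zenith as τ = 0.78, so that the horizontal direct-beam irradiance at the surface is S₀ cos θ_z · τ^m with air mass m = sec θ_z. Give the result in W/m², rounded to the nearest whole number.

Hour angle H = 15° × (10.75 − 12) = -18.75°.
cos θ_z = sin φ sin δ + cos φ cos δ cos H = (-0.0227)(0.3875) + (0.9997)(0.9219)(0.9469) = 0.8639.
Air mass m = 1/cos θ_z = 1/0.8639 = 1.158; τ^m = 0.78^1.158 = 0.7500.
Surface direct beam = 1370 × 0.8639 × 0.7500 = 887.66 W/m².

888 W/m²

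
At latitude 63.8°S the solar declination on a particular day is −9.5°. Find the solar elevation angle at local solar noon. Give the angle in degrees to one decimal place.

35.7°

At local solar noon the hour angle is zero, so the elevation is 90° − |φ − δ| = 90° − |-63.8° − (-9.5°)| = 90° − 54.3° = 35.7°.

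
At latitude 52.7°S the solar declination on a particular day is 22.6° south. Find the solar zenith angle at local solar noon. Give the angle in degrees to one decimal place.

At local solar noon the hour angle is zero, so the zenith angle is |φ − δ| = |-52.7° − (-22.6°)| = 30.1°.

30.1°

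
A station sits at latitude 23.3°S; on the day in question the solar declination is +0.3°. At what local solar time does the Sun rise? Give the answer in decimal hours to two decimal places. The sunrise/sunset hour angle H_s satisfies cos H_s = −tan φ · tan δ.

The sunset hour angle satisfies cos H_s = −tan φ tan δ = 0.0023, giving H_s = 89.87°.
Sunrise is at 12 − H_s/15 = 12 − 5.991 = 6.009 h local solar time.

6.01 h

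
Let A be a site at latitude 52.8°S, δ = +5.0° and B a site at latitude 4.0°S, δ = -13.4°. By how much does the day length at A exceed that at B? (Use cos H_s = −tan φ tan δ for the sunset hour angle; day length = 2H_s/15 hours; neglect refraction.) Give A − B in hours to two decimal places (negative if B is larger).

-1.01 h

A: H_s = arccos(−tan -52.8° · tan 5.0°) = 83.38°, so 2H_s/15 = 11.1173 h.
B: H_s = arccos(−tan -4.0° · tan -13.4°) = 90.95°, so 2H_s/15 = 12.1267 h.
A − B = 11.1173 − 12.1267 = -1.0094 h.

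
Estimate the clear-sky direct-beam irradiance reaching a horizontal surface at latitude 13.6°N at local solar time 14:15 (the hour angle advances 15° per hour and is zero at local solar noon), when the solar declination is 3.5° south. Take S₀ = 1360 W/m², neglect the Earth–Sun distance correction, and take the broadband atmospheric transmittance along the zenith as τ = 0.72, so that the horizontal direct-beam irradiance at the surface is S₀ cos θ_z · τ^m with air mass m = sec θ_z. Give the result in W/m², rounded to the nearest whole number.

712 W/m²

Hour angle H = 15° × (14.25 − 12) = 33.75°.
cos θ_z = sin(13.6°) sin(-3.5°) + cos(13.6°) cos(-3.5°) cos(33.75°) = -0.0144 + 0.8066 = 0.7922.
Air mass m = 1/cos θ_z = 1/0.7922 = 1.262; τ^m = 0.72^1.262 = 0.6606.
Surface direct beam = 1360 × 0.7922 × 0.6606 = 711.73 W/m².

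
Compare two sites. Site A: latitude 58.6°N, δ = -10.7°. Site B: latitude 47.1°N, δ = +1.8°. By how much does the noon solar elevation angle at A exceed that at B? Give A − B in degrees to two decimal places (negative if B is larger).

A: 90° − |58.6 − (-10.7)| = 20.70°.
B: 90° − |47.1 − (1.8)| = 44.70°.
A − B = 20.70 − 44.70 = -24.00°.

-24.00°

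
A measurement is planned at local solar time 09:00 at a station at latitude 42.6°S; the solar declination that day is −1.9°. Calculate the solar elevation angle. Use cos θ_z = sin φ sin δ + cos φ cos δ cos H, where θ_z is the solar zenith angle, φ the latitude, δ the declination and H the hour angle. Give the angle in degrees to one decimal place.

Hour angle H = 15° × (9 − 12) = -45.00°.
With φ = -42.6°, δ = -1.9°, H = -45.00°: sin φ sin δ = 0.0224, cos φ cos δ cos H = 0.5202, so cos θ_z = 0.5426.
θ_z = arccos(0.5426) = 57.14°, so the elevation is 90° − 57.14° = 32.86°.

32.9°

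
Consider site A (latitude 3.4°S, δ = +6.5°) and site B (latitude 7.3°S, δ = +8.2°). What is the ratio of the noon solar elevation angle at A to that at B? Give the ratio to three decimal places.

A: 90° − |-3.4 − (6.5)| = 80.10°.
B: 90° − |-7.3 − (8.2)| = 74.50°.
Ratio A/B = 80.1000 / 74.5000 = 1.0752.

1.075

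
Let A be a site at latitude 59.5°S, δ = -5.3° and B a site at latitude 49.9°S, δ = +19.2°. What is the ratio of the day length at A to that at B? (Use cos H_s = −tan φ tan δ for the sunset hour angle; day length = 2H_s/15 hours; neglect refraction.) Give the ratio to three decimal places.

A: H_s = arccos(−tan -59.5° · tan -5.3°) = 99.06°, so 2H_s/15 = 13.2080 h.
B: H_s = arccos(−tan -49.9° · tan 19.2°) = 65.57°, so 2H_s/15 = 8.7427 h.
Ratio A/B = 13.2080 / 8.7427 = 1.5107.

1.511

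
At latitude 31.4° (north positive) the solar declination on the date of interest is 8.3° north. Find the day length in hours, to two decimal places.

12.68 hours

cos H_s = −tan(31.4°) · tan(8.3°) = -0.0890, so H_s = arccos(-0.0890) = 95.11°.
Day length = 2 H_s / 15° h⁻¹ = 190.22° / 15 = 12.681 h.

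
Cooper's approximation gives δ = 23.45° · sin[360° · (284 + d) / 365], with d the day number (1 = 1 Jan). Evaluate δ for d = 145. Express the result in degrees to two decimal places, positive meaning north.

+20.92°

360 × (284 + 145) / 365 = 423.123°; sin(423.123°) = 0.8920.
δ = 23.45 × 0.8920 = 20.917° ≈ +20.92°.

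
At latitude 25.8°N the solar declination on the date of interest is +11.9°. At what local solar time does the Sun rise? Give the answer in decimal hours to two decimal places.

5.61 h

−tan φ tan δ = −(0.4834)(0.2107) = -0.1019; H_s = arccos(-0.1019) = 95.85°.
Sunrise is at 12 − H_s/15 = 12 − 6.390 = 5.610 h local solar time.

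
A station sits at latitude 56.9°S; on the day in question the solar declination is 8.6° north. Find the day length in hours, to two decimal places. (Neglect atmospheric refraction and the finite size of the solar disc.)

10.21 hours

The sunset hour angle satisfies cos H_s = −tan φ tan δ = 0.2320, giving H_s = 76.59°.
Day length = 2 H_s / 15° h⁻¹ = 153.18° / 15 = 10.212 h.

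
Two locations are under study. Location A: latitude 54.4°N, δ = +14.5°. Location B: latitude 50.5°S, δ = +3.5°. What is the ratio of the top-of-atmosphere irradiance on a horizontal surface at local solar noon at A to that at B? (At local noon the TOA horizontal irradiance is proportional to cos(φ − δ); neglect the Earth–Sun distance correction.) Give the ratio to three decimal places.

1.305

A: cos θ_z = cos(54.4° − (14.5°)) = 0.7672.
B: cos θ_z = cos(-50.5° − (3.5°)) = 0.5878.
Ratio A/B = 0.7672 / 0.5878 = 1.3052.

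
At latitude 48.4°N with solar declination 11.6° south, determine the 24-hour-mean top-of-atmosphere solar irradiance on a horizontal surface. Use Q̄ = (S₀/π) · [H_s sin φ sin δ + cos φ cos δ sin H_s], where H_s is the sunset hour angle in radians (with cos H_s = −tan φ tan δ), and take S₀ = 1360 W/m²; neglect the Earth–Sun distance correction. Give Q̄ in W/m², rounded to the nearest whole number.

cos H_s = −tan(48.4°) · tan(-11.6°) = 0.2312, so H_s = arccos(0.2312) = 76.63°. In radians, H_s = 1.3374.
H_s sin φ sin δ = 1.3374 × 0.7478 × -0.2011 = -0.2011.
cos φ cos δ sin H_s = 0.6639 × 0.9796 × 0.9729 = 0.6327.
Q̄ = (1360/π) × (-0.2011 + 0.6327) = 432.90 × 0.4316 = 186.84 W/m².

187 W/m²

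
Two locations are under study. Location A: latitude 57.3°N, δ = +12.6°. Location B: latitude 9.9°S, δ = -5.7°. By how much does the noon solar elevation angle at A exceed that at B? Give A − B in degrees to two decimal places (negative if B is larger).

A: 90° − |57.3 − (12.6)| = 45.30°.
B: 90° − |-9.9 − (-5.7)| = 85.80°.
A − B = 45.30 − 85.80 = -40.50°.

-40.50°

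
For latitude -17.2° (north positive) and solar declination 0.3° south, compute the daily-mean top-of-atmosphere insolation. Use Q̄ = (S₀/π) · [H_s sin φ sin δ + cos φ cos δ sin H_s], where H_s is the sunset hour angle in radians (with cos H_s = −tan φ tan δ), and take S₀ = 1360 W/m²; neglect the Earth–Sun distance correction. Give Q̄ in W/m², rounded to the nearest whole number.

415 W/m²

The sunset hour angle satisfies cos H_s = −tan φ tan δ = -0.0016, giving H_s = 90.09°. In radians, H_s = 1.5724.
H_s sin φ sin δ = 1.5724 × -0.2957 × -0.0052 = 0.0024.
cos φ cos δ sin H_s = 0.9553 × 1.0000 × 1.0000 = 0.9553.
Q̄ = (1360/π) × (0.0024 + 0.9553) = 432.90 × 0.9577 = 414.59 W/m².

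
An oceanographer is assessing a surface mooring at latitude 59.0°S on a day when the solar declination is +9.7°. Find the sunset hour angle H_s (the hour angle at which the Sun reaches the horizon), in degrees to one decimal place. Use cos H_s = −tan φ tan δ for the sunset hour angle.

73.5°

−tan φ tan δ = −(-1.6643)(0.1709) = 0.2844; H_s = arccos(0.2844) = 73.48°.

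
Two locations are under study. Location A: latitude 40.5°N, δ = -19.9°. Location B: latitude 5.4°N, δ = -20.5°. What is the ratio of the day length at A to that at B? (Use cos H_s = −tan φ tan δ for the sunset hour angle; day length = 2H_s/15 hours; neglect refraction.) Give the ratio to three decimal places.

0.818

A: H_s = arccos(−tan 40.5° · tan -19.9°) = 71.99°, so 2H_s/15 = 9.5987 h.
B: H_s = arccos(−tan 5.4° · tan -20.5°) = 87.97°, so 2H_s/15 = 11.7293 h.
Ratio A/B = 9.5987 / 11.7293 = 0.8184.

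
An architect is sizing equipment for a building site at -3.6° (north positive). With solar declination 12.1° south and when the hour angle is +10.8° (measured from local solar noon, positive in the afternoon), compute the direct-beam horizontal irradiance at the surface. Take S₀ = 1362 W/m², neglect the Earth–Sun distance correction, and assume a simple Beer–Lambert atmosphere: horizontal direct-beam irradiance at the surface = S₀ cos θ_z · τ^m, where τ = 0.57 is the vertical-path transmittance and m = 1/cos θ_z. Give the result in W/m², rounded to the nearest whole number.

742 W/m²

cos θ_z = sin(-3.6°) sin(-12.1°) + cos(-3.6°) cos(-12.1°) cos(10.80°) = 0.0132 + 0.9586 = 0.9718.
Air mass m = 1/cos θ_z = 1/0.9718 = 1.029; τ^m = 0.57^1.029 = 0.5608.
Surface direct beam = 1362 × 0.9718 × 0.5608 = 742.27 W/m².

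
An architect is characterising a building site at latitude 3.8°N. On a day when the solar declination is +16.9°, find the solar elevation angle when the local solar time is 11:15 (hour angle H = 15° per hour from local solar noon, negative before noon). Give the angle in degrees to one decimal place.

72.9°

Hour angle H = 15° × (11.25 − 12) = -11.25°.
cos θ_z = sin φ sin δ + cos φ cos δ cos H = (0.0663)(0.2907) + (0.9978)(0.9568)(0.9808) = 0.9556.
θ_z = arccos(0.9556) = 17.14°, so the elevation is 90° − 17.14° = 72.86°.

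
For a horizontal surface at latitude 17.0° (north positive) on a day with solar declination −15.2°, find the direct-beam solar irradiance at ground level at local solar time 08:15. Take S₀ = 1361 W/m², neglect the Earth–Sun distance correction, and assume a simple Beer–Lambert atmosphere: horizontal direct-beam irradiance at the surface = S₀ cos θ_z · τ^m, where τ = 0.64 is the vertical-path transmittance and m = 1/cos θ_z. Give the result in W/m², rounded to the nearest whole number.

213 W/m²

Hour angle H = 15° × (8.25 − 12) = -56.25°.
cos θ_z = sin φ sin δ + cos φ cos δ cos H = (0.2924)(-0.2622) + (0.9563)(0.9650)(0.5556) = 0.4361.
Air mass m = 1/cos θ_z = 1/0.4361 = 2.293; τ^m = 0.64^2.293 = 0.3594.
Surface direct beam = 1361 × 0.4361 × 0.3594 = 213.32 W/m².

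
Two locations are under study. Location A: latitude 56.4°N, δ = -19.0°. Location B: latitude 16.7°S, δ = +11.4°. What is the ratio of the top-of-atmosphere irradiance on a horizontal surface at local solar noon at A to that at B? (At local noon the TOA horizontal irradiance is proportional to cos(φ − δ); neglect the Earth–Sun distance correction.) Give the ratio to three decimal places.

A: cos θ_z = cos(56.4° − (-19.0°)) = 0.2521.
B: cos θ_z = cos(-16.7° − (11.4°)) = 0.8821.
Ratio A/B = 0.2521 / 0.8821 = 0.2858.

0.286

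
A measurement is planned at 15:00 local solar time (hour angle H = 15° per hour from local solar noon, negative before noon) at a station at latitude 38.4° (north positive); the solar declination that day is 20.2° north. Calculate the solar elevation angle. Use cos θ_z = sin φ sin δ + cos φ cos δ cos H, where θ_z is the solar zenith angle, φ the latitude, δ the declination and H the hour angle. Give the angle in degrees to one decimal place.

47.3°

Hour angle H = 15° × (15 − 12) = 45.00°.
cos θ_z = sin(38.4°) sin(20.2°) + cos(38.4°) cos(20.2°) cos(45.00°) = 0.2145 + 0.5201 = 0.7346.
θ_z = arccos(0.7346) = 42.73°, so the elevation is 90° − 42.73° = 47.27°.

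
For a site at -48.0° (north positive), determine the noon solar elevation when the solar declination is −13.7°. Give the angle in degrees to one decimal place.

55.7°

At local solar noon the hour angle is zero, so the elevation is 90° − |φ − δ| = 90° − |-48.0° − (-13.7°)| = 90° − 34.3° = 55.7°.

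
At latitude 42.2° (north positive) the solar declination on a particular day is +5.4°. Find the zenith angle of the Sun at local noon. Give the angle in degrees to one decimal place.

36.8°

At local solar noon the hour angle is zero, so the zenith angle is |φ − δ| = |42.2° − (5.4°)| = 36.8°.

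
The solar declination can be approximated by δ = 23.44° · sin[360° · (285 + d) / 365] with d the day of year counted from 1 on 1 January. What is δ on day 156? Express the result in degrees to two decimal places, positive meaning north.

360 × (285 + 156) / 365 = 434.959°; sin(434.959°) = 0.9657.
δ = 23.44 × 0.9657 = 22.636° ≈ +22.64°.

+22.64°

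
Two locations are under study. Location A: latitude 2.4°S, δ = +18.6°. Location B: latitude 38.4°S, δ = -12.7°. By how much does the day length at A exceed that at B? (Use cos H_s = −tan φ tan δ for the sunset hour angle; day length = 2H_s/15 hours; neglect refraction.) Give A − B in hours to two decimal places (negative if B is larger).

A: H_s = arccos(−tan -2.4° · tan 18.6°) = 89.19°, so 2H_s/15 = 11.8920 h.
B: H_s = arccos(−tan -38.4° · tan -12.7°) = 100.29°, so 2H_s/15 = 13.3720 h.
A − B = 11.8920 − 13.3720 = -1.4800 h.

-1.48 h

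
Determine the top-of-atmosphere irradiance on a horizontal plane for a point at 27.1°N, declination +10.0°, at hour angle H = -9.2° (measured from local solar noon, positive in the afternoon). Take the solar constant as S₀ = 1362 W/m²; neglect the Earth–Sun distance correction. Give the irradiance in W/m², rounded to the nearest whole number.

With φ = 27.1°, δ = 10.0°, H = -9.20°: sin φ sin δ = 0.0791, cos φ cos δ cos H = 0.8654, so cos θ_z = 0.9445.
Top-of-atmosphere irradiance = S₀ cos θ_z = 1362 × 0.9445 = 1286.41 W/m².

1286 W/m²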